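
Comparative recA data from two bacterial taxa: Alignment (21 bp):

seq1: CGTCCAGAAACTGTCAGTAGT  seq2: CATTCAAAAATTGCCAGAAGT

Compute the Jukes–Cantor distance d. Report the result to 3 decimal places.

0.360

The sequences differ at 6 of 21 sites (2, 4, 7, 11, 14, 18), so p = 6/21 ≈ 0.285714.
d = −(3/4) ln(1 − 4p/3) = −0.75 ln(1 − 0.380952) = −0.75 ln(0.619048)
  = −0.75 × (-0.479572) = 0.359679 substitutions/site.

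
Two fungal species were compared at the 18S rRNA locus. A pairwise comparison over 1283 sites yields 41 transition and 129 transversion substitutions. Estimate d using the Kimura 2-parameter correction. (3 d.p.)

P = 41/1283 ≈ 0.031956 and Q = 129/1283 ≈ 0.100546.
Under the Kimura two-parameter model, d = −½ ln(1 − 2P − Q) − ¼ ln(1 − 2Q).
1 − 2P − Q = 0.835542, giving −½ ln(0.835542) = 0.089837.
1 − 2Q = 0.798908, giving −¼ ln(0.798908) = 0.056127.
d = 0.089837 + 0.056127 = 0.145964.

0.146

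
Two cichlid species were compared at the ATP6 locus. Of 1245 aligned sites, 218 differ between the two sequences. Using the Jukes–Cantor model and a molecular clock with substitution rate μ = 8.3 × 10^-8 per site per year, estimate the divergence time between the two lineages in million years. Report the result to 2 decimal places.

1.20

p = 218/1245 ≈ 0.1751.
d = −(3/4) ln(1 − 4p/3) = −0.75 ln(1 − 0.233467) = −0.75 ln(0.766533)
  = −0.75 × (-0.265878) = 0.199409 substitutions/site.
Under a molecular clock d = 2μt, so t = d/(2μ) = 0.199409 / (2 × 8.3 × 10^-8) = 1.20 million years.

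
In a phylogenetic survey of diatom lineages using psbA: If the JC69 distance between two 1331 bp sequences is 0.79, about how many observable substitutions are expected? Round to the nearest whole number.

Invert JC69: p = (3/4)(1 − e^(−4d/3)) = 0.75 × (1 − e^(-1.053333)) = 0.75 × (1 − 0.348773) = 0.488420.
Expected differing sites = pL ≈ 0.488420 × 1331 = 650.08702 ≈ 650.

650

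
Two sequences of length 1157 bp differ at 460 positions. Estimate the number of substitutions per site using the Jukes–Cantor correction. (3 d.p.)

0.566

p = 460/1157 ≈ 0.39758.
d = −(3/4) ln(1 − 4p/3) = −0.75 ln(1 − 0.530107) = −0.75 ln(0.469893)
  = −0.75 × (-0.755250) = 0.566438 substitutions/site.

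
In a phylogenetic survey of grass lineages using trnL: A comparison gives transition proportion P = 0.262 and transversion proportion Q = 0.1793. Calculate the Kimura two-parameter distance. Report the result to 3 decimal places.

0.719

Under the Kimura two-parameter model, d = −½ ln(1 − 2P − Q) − ¼ ln(1 − 2Q).
1 − 2P − Q = 0.2967, giving −½ ln(0.2967) = 0.607517.
1 − 2Q = 0.6414, giving −¼ ln(0.6414) = 0.111025.
d = 0.607517 + 0.111025 = 0.718542.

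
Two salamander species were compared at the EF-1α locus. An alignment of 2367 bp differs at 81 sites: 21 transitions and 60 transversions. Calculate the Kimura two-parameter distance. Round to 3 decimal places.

P = 21/2367 ≈ 0.008872 and Q = 60/2367 ≈ 0.025349.
Under the Kimura two-parameter model, d = −½ ln(1 − 2P − Q) − ¼ ln(1 − 2Q).
1 − 2P − Q = 0.956907, giving −½ ln(0.956907) = 0.022025.
1 − 2Q = 0.949302, giving −¼ ln(0.949302) = 0.013007.
d = 0.022025 + 0.013007 = 0.035032.

0.035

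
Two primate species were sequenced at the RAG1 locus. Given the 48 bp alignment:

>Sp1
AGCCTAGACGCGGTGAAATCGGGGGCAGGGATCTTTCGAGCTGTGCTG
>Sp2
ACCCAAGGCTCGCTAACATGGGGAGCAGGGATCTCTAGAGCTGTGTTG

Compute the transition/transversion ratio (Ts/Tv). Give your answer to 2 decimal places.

Transitions are A↔G and C↔T; transversions are all other mismatches.
Transitions: 5. Transversions: 7.
R = 5/7 = 0.714285… ≈ 0.71 (to 2 d.p.).

0.71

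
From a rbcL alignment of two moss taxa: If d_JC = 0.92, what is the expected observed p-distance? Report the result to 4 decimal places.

p = (3/4)(1 − e^(−4d/3)) = 0.75 × (1 − e^(-1.226667)) = 0.75 × (1 − 0.293268) = 0.530049.

0.5300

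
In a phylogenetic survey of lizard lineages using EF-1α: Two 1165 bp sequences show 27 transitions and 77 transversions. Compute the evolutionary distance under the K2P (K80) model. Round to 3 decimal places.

P = 27/1165 ≈ 0.023176 and Q = 77/1165 ≈ 0.066094.
Under the Kimura two-parameter model, d = −½ ln(1 − 2P − Q) − ¼ ln(1 − 2Q).
1 − 2P − Q = 0.887554, giving −½ ln(0.887554) = 0.059643.
1 − 2Q = 0.867812, giving −¼ ln(0.867812) = 0.035445.
d = 0.059643 + 0.035445 = 0.095088.

0.095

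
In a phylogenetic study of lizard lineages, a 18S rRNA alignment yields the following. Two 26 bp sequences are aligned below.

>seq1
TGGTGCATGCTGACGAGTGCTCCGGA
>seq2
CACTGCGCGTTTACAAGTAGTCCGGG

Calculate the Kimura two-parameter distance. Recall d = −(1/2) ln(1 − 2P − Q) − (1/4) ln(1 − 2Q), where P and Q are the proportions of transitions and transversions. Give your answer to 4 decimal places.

0.7217

Of 26 sites, 8 differences are transitions and 3 are transversions, so P = 8/26 ≈ 0.307692 and Q = 3/26 ≈ 0.115385.
Under the Kimura two-parameter model, d = −½ ln(1 − 2P − Q) − ¼ ln(1 − 2Q).
1 − 2P − Q = 0.269231, giving −½ ln(0.269231) = 0.656093.
1 − 2Q = 0.76923, giving −¼ ln(0.76923) = 0.065591.
d = 0.656093 + 0.065591 = 0.721684.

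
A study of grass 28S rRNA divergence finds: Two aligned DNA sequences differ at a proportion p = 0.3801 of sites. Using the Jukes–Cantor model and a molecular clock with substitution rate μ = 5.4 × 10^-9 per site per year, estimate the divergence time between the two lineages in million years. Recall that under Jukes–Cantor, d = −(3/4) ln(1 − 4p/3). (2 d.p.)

d = −(3/4) ln(1 − 4p/3) = −0.75 ln(1 − 0.5068) = −0.75 ln(0.4932)
  = −0.75 × (-0.706841) = 0.530131 substitutions/site.
Under a molecular clock d = 2μt, so t = d/(2μ) = 0.530131 / (2 × 5.4 × 10^-9) = 49.09 million years.

49.09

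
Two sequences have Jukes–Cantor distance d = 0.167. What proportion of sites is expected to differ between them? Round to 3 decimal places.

p = (3/4)(1 − e^(−4d/3)) = 0.75 × (1 − e^(-0.222667)) = 0.75 × (1 − 0.800381) = 0.149714.

0.150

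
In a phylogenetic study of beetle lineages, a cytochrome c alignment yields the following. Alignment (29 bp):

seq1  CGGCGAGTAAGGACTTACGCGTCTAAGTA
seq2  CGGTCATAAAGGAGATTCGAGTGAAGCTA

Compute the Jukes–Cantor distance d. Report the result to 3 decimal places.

The sequences differ at 12 of 29 sites, so p = 12/29 ≈ 0.413793.
d = −(3/4) ln(1 − 4p/3) = −0.75 ln(1 − 0.551724) = −0.75 ln(0.448276)
  = −0.75 × (-0.802346) = 0.601760 substitutions/site.

0.602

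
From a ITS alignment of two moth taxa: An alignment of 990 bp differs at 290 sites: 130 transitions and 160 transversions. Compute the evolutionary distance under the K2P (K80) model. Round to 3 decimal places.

0.374

P = 130/990 ≈ 0.131313 and Q = 160/990 ≈ 0.161616.
Under the Kimura two-parameter model, d = −½ ln(1 − 2P − Q) − ¼ ln(1 − 2Q).
1 − 2P − Q = 0.575758, giving −½ ln(0.575758) = 0.276034.
1 − 2Q = 0.676768, giving −¼ ln(0.676768) = 0.097607.
d = 0.276034 + 0.097607 = 0.373641.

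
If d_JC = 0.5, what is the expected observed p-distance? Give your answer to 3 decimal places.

0.365

p = (3/4)(1 − e^(−4d/3)) = 0.75 × (1 − e^(-0.666667)) = 0.75 × (1 − 0.513417) = 0.364937.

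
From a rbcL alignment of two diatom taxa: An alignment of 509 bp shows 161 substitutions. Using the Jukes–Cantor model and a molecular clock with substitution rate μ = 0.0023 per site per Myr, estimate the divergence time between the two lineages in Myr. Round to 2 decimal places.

89.30

p = 161/509 ≈ 0.316306.
d = −(3/4) ln(1 − 4p/3) = −0.75 ln(1 − 0.421741) = −0.75 ln(0.578259)
  = −0.75 × (-0.547733) = 0.410800 substitutions/site.
Under a molecular clock d = 2μt, so t = d/(2μ) = 0.410800 / (2 × 0.0023) = 89.30 Myr.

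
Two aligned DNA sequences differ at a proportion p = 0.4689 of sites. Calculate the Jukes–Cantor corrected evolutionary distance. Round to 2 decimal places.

d = −(3/4) ln(1 − 4p/3) = −0.75 ln(1 − 0.6252) = −0.75 ln(0.3748)
  = −0.75 × (-0.981363) = 0.736022 substitutions/site.

0.74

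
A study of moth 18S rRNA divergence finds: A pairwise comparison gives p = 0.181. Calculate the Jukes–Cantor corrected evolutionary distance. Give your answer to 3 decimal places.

d = −(3/4) ln(1 − 4p/3) = −0.75 ln(1 − 0.241333) = −0.75 ln(0.758667)
  = −0.75 × (-0.276192) = 0.207144 substitutions/site.

0.207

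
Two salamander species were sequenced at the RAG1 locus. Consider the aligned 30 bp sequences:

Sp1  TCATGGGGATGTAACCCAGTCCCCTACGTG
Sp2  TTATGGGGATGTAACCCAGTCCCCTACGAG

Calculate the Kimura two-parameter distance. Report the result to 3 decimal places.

0.070

Of 30 sites, 1 differences are transitions and 1 are transversions, so P = 1/30 ≈ 0.033333 and Q = 1/30 ≈ 0.033333.
Under the Kimura two-parameter model, d = −½ ln(1 − 2P − Q) − ¼ ln(1 − 2Q).
1 − 2P − Q = 0.900001, giving −½ ln(0.900001) = 0.052680.
1 − 2Q = 0.933334, giving −¼ ln(0.933334) = 0.017248.
d = 0.052680 + 0.017248 = 0.069928.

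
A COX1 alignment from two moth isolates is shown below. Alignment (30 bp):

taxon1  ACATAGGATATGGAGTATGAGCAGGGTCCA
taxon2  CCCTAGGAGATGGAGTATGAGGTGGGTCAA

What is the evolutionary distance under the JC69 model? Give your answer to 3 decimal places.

The sequences differ at 6 of 30 sites (1, 3, 9, 22, 23, 29), so p = 6/30 = 0.2.
d = −(3/4) ln(1 − 4p/3) = −0.75 ln(1 − 0.266667) = −0.75 ln(0.733333)
  = −0.75 × (-0.310155) = 0.232616 substitutions/site.

0.233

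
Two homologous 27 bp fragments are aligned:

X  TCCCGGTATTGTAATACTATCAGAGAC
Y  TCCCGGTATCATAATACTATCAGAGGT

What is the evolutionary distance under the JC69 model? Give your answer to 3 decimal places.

The sequences differ at 4 of 27 sites (10, 11, 26, 27), so p = 4/27 ≈ 0.148148.
d = −(3/4) ln(1 − 4p/3) = −0.75 ln(1 − 0.197531) = −0.75 ln(0.802469)
  = −0.75 × (-0.220062) = 0.165047 substitutions/site.

0.165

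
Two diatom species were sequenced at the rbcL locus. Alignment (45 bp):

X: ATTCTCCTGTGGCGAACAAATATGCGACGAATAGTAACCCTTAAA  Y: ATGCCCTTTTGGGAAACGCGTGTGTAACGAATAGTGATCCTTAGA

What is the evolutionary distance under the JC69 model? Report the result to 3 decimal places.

The sequences differ at 15 of 45 sites, so p = 15/45 ≈ 0.333333.
d = −(3/4) ln(1 − 4p/3) = −0.75 ln(1 − 0.444444) = −0.75 ln(0.555556)
  = −0.75 × (-0.587786) = 0.440840 substitutions/site.

0.441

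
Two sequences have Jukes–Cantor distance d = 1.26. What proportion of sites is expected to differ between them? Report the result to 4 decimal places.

0.6102

p = (3/4)(1 − e^(−4d/3)) = 0.75 × (1 − e^(-1.68)) = 0.75 × (1 − 0.186374) = 0.610220.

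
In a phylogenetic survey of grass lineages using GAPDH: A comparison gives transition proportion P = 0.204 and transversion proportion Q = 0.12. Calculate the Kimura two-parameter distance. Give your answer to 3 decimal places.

Under the Kimura two-parameter model, d = −½ ln(1 − 2P − Q) − ¼ ln(1 − 2Q).
1 − 2P − Q = 0.472, giving −½ ln(0.472) = 0.375388.
1 − 2Q = 0.76, giving −¼ ln(0.76) = 0.068609.
d = 0.375388 + 0.068609 = 0.443997.

0.444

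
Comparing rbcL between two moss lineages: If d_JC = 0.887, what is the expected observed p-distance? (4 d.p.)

0.5202

p = (3/4)(1 − e^(−4d/3)) = 0.75 × (1 − e^(-1.182667)) = 0.75 × (1 − 0.306460) = 0.520155.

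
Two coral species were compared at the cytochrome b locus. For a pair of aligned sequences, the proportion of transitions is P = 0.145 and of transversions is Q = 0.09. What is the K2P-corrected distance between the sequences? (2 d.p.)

Under the Kimura two-parameter model, d = −½ ln(1 − 2P − Q) − ¼ ln(1 − 2Q).
1 − 2P − Q = 0.62, giving −½ ln(0.62) = 0.239018.
1 − 2Q = 0.82, giving −¼ ln(0.82) = 0.049613.
d = 0.239018 + 0.049613 = 0.288631.

0.29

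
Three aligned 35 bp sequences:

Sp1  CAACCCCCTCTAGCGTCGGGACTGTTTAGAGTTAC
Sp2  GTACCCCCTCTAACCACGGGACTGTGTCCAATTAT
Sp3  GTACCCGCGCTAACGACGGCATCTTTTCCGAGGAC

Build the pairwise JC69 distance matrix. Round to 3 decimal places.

Sp1–Sp2: 10/35 sites differ → p ≈ 0.285714, d = −0.75 ln(1 − 0.380952) = 0.359679 ≈ 0.360.
Sp1–Sp3: 16/35 sites differ → p ≈ 0.457143, d = −0.75 ln(1 − 0.609524) = 0.705292 ≈ 0.705.
Sp2–Sp3: 12/35 sites differ → p ≈ 0.342857, d = −0.75 ln(1 − 0.457143) = 0.458182 ≈ 0.458.

d(Sp1,Sp2) = 0.360, d(Sp1,Sp3) = 0.705, d(Sp2,Sp3) = 0.458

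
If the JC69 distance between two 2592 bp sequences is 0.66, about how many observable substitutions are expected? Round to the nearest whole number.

1138

Invert JC69: p = (3/4)(1 − e^(−4d/3)) = 0.75 × (1 − e^(-0.88)) = 0.75 × (1 − 0.414783) = 0.438913.
Expected differing sites = pL ≈ 0.438913 × 2592 = 1137.662496 ≈ 1138.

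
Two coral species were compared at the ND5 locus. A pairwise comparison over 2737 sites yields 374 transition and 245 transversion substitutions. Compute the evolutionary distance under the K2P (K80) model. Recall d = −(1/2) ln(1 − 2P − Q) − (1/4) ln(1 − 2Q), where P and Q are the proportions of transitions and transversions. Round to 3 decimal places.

0.275

P = 374/2737 ≈ 0.136646 and Q = 245/2737 ≈ 0.089514.
Under the Kimura two-parameter model, d = −½ ln(1 − 2P − Q) − ¼ ln(1 − 2Q).
1 − 2P − Q = 0.637194, giving −½ ln(0.637194) = 0.225341.
1 − 2Q = 0.820972, giving −¼ ln(0.820972) = 0.049317.
d = 0.225341 + 0.049317 = 0.274658.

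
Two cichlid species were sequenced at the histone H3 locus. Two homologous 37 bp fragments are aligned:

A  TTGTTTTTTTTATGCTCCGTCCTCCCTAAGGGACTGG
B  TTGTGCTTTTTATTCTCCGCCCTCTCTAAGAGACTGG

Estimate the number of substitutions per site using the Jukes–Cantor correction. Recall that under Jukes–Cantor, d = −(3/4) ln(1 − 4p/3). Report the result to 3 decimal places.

The sequences differ at 6 of 37 sites (5, 6, 14, 20, 25, 31), so p = 6/37 ≈ 0.162162.
d = −(3/4) ln(1 − 4p/3) = −0.75 ln(1 − 0.216216) = −0.75 ln(0.783784)
  = −0.75 × (-0.243622) = 0.182717 substitutions/site.

0.183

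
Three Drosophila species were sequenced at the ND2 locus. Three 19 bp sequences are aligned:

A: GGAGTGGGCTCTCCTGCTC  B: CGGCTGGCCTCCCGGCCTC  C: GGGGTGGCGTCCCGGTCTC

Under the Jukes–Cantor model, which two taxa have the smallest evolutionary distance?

A–B: 8/19 differ, p = 0.421, d = 0.618.
A–C: 7/19 differ, p = 0.368, d = 0.507.
B–C: 4/19 differ, p = 0.211, d = 0.247.
The smallest distance is between B and C.

B and C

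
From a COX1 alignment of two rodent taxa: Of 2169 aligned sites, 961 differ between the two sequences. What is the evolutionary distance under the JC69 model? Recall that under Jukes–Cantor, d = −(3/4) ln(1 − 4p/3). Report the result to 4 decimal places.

0.6701

p = 961/2169 ≈ 0.443061.
d = −(3/4) ln(1 − 4p/3) = −0.75 ln(1 − 0.590748) = −0.75 ln(0.409252)
  = −0.75 × (-0.893424) = 0.670068 substitutions/site.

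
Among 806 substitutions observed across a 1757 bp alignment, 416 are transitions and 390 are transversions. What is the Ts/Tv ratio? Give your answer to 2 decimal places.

1.07

R = 416/390 = 1.066666… ≈ 1.07 (to 2 d.p.).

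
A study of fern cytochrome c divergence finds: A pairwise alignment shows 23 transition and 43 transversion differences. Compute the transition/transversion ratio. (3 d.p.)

R = 23/43 = 0.534883… ≈ 0.535 (to 3 d.p.).

0.535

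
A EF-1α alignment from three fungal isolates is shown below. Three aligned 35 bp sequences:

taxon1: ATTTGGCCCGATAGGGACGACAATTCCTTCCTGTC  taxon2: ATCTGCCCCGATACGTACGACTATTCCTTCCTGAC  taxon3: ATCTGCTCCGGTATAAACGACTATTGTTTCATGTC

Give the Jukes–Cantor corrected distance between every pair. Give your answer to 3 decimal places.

d(taxon1,taxon2) = 0.195, d(taxon1,taxon3) = 0.407, d(taxon2,taxon3) = 0.315

taxon1–taxon2: 6/35 sites differ → p ≈ 0.171429, d = −0.75 ln(1 − 0.228572) = 0.194634 ≈ 0.195.
taxon1–taxon3: 11/35 sites differ → p ≈ 0.314286, d = −0.75 ln(1 − 0.419048) = 0.407315 ≈ 0.407.
taxon2–taxon3: 9/35 sites differ → p ≈ 0.257143, d = −0.75 ln(1 − 0.342857) = 0.314890 ≈ 0.315.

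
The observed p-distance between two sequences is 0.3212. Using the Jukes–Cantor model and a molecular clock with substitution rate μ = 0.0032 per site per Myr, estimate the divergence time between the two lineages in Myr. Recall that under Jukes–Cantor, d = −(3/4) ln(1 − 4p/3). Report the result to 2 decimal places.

d = −(3/4) ln(1 − 4p/3) = −0.75 ln(1 − 0.428267) = −0.75 ln(0.571733)
  = −0.75 × (-0.559083) = 0.419312 substitutions/site.
Under a molecular clock d = 2μt, so t = d/(2μ) = 0.419312 / (2 × 0.0032) = 65.52 Myr.

65.52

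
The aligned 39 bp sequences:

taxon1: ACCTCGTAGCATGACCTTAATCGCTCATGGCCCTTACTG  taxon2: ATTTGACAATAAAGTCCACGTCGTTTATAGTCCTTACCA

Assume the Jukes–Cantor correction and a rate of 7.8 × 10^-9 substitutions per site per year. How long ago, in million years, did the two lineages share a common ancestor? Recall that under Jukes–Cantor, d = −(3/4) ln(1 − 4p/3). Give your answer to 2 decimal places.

The sequences differ at 21 of 39 sites, so p = 21/39 ≈ 0.538462.
d = −(3/4) ln(1 − 4p/3) = −0.75 ln(1 − 0.717949) = −0.75 ln(0.282051)
  = −0.75 × (-1.265667) = 0.949250 substitutions/site.
Under a molecular clock d = 2μt, so t = d/(2μ) = 0.949250 / (2 × 7.8 × 10^-9) = 60.85 million years.

60.85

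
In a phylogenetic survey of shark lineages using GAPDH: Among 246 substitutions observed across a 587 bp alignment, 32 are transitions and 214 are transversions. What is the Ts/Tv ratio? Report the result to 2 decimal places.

0.15

R = 32/214 = 0.149532… ≈ 0.15 (to 2 d.p.).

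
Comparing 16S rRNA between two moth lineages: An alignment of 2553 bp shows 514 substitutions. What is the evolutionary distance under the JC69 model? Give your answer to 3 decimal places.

p = 514/2553 ≈ 0.201332.
d = −(3/4) ln(1 − 4p/3) = −0.75 ln(1 − 0.268443) = −0.75 ln(0.731557)
  = −0.75 × (-0.312580) = 0.234435 substitutions/site.

0.234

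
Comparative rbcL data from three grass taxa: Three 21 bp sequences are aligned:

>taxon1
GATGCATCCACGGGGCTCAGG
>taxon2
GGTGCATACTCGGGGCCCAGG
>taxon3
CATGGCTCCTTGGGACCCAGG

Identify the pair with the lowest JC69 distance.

taxon1 and taxon2

taxon1–taxon2: 4/21 differ, p = 0.190, d = 0.220.
taxon1–taxon3: 7/21 differ, p = 0.333, d = 0.441.
taxon2–taxon3: 7/21 differ, p = 0.333, d = 0.441.
The smallest distance is between taxon1 and taxon2.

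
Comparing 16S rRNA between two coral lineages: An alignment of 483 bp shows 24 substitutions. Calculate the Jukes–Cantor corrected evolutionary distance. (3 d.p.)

p = 24/483 ≈ 0.049689.
d = −(3/4) ln(1 − 4p/3) = −0.75 ln(1 − 0.066252) = −0.75 ln(0.933748)
  = −0.75 × (-0.068549) = 0.051412 substitutions/site.

0.051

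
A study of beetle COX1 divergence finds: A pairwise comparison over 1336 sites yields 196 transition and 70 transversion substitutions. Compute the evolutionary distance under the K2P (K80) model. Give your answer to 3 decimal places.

P = 196/1336 ≈ 0.146707 and Q = 70/1336 ≈ 0.052395.
Under the Kimura two-parameter model, d = −½ ln(1 − 2P − Q) − ¼ ln(1 − 2Q).
1 − 2P − Q = 0.654191, giving −½ ln(0.654191) = 0.212178.
1 − 2Q = 0.89521, giving −¼ ln(0.89521) = 0.027674.
d = 0.212178 + 0.027674 = 0.239852.

0.240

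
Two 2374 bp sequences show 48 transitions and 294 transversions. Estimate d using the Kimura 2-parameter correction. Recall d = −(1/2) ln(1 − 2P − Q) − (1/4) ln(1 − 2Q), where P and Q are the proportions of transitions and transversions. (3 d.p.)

P = 48/2374 ≈ 0.020219 and Q = 294/2374 ≈ 0.123842.
Under the Kimura two-parameter model, d = −½ ln(1 − 2P − Q) − ¼ ln(1 − 2Q).
1 − 2P − Q = 0.83572, giving −½ ln(0.83572) = 0.089731.
1 − 2Q = 0.752316, giving −¼ ln(0.752316) = 0.071150.
d = 0.089731 + 0.071150 = 0.160881.

0.161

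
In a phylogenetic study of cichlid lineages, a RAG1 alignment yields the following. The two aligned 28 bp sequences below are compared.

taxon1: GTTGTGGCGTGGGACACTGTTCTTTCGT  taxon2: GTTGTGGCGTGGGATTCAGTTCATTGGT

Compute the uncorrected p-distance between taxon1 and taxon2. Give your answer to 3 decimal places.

The sequences differ at 5 of 28 positions (sites 15, 16, 18, 23, 26).
p = 5/28 = 0.178571… ≈ 0.179 (to 3 d.p.).

0.179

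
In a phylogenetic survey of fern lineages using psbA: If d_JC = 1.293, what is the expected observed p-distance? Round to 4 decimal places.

0.6162

p = (3/4)(1 − e^(−4d/3)) = 0.75 × (1 − e^(-1.724)) = 0.75 × (1 − 0.178351) = 0.616237.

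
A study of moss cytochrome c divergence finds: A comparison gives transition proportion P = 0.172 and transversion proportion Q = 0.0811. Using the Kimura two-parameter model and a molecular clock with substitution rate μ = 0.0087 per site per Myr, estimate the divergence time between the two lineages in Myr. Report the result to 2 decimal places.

18.45

Under the Kimura two-parameter model, d = −½ ln(1 − 2P − Q) − ¼ ln(1 − 2Q).
1 − 2P − Q = 0.5749, giving −½ ln(0.5749) = 0.276780.
1 − 2Q = 0.8378, giving −¼ ln(0.8378) = 0.044244.
d = 0.276780 + 0.044244 = 0.321024.
Under a molecular clock d = 2μt, so t = d/(2μ) = 0.321024 / (2 × 0.0087) = 18.45 Myr.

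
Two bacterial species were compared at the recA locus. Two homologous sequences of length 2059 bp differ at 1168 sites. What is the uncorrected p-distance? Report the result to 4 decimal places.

p = 1168/2059 = 0.567265… ≈ 0.5673 (to 4 d.p.).

0.5673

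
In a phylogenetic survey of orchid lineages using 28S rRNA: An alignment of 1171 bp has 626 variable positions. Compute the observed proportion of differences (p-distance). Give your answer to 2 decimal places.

p = 626/1171 = 0.534585… ≈ 0.53 (to 2 d.p.).

0.53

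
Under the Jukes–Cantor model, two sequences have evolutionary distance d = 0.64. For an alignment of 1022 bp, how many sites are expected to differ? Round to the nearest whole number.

440

Invert JC69: p = (3/4)(1 − e^(−4d/3)) = 0.75 × (1 − e^(-0.853333)) = 0.75 × (1 − 0.425993) = 0.430505.
Expected differing sites = pL ≈ 0.430505 × 1022 = 439.97611 ≈ 440.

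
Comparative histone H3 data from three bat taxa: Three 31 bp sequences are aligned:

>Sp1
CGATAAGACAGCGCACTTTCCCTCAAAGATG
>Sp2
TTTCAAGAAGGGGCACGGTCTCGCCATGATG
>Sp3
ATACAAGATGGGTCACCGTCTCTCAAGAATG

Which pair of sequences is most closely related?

Sp1–Sp2: 13/31 differ, p = 0.419, d = 0.614.
Sp1–Sp3: 12/31 differ, p = 0.387, d = 0.544.
Sp2–Sp3: 9/31 differ, p = 0.290, d = 0.367.
The smallest distance is between Sp2 and Sp3.

Sp2 and Sp3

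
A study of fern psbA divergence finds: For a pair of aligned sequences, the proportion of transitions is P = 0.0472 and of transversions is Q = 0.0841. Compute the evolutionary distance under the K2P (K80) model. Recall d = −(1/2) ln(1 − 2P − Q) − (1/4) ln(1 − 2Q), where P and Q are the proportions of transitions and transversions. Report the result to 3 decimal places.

0.144

Under the Kimura two-parameter model, d = −½ ln(1 − 2P − Q) − ¼ ln(1 − 2Q).
1 − 2P − Q = 0.8215, giving −½ ln(0.8215) = 0.098312.
1 − 2Q = 0.8318, giving −¼ ln(0.8318) = 0.046041.
d = 0.098312 + 0.046041 = 0.144353.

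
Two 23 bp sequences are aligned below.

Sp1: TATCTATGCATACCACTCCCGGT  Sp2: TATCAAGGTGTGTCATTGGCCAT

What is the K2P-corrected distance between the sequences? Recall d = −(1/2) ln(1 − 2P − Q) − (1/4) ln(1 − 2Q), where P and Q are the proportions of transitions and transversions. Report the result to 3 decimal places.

Of 23 sites, 6 differences are transitions and 5 are transversions, so P = 6/23 ≈ 0.26087 and Q = 5/23 ≈ 0.217391.
Under the Kimura two-parameter model, d = −½ ln(1 − 2P − Q) − ¼ ln(1 − 2Q).
1 − 2P − Q = 0.260869, giving −½ ln(0.260869) = 0.671868.
1 − 2Q = 0.565218, giving −¼ ln(0.565218) = 0.142636.
d = 0.671868 + 0.142636 = 0.814504.

0.815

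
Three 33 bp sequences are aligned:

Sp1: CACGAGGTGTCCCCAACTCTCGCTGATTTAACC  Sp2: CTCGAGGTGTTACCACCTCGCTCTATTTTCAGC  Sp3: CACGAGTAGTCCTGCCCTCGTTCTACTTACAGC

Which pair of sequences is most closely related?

Sp1 and Sp2

Sp1–Sp2: 10/33 differ, p = 0.303, d = 0.388.
Sp1–Sp3: 14/33 differ, p = 0.424, d = 0.625.
Sp2–Sp3: 11/33 differ, p = 0.333, d = 0.441.
The smallest distance is between Sp1 and Sp2.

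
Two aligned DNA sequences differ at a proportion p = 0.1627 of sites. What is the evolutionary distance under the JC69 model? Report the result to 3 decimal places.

d = −(3/4) ln(1 − 4p/3) = −0.75 ln(1 − 0.216933) = −0.75 ln(0.783067)
  = −0.75 × (-0.244537) = 0.183403 substitutions/site.

0.183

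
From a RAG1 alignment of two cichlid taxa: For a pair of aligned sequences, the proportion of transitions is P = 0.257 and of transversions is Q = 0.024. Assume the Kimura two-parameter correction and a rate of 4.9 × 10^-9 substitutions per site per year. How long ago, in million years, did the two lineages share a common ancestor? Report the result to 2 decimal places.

Under the Kimura two-parameter model, d = −½ ln(1 − 2P − Q) − ¼ ln(1 − 2Q).
1 − 2P − Q = 0.462, giving −½ ln(0.462) = 0.386095.
1 − 2Q = 0.952, giving −¼ ln(0.952) = 0.012298.
d = 0.386095 + 0.012298 = 0.398393.
Under a molecular clock d = 2μt, so t = d/(2μ) = 0.398393 / (2 × 4.9 × 10^-9) = 40.65 million years.

40.65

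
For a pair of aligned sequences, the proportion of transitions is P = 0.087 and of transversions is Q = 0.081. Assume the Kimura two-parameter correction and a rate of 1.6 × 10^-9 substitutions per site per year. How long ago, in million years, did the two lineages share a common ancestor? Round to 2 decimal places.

Under the Kimura two-parameter model, d = −½ ln(1 − 2P − Q) − ¼ ln(1 − 2Q).
1 − 2P − Q = 0.745, giving −½ ln(0.745) = 0.147186.
1 − 2Q = 0.838, giving −¼ ln(0.838) = 0.044184.
d = 0.147186 + 0.044184 = 0.191370.
Under a molecular clock d = 2μt, so t = d/(2μ) = 0.191370 / (2 × 1.6 × 10^-9) = 59.80 million years.

59.80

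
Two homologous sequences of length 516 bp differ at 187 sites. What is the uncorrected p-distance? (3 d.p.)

0.362

p = 187/516 = 0.362403… ≈ 0.362 (to 3 d.p.).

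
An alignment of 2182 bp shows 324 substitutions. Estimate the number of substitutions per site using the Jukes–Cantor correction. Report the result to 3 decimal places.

0.165

p = 324/2182 ≈ 0.148488.
d = −(3/4) ln(1 − 4p/3) = −0.75 ln(1 − 0.197984) = −0.75 ln(0.802016)
  = −0.75 × (-0.220627) = 0.165470 substitutions/site.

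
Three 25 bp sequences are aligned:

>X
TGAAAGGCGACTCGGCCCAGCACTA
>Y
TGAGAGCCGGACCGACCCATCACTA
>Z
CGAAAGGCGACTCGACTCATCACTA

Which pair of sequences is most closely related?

X–Y: 7/25 differ, p = 0.280, d = 0.351.
X–Z: 4/25 differ, p = 0.160, d = 0.180.
Y–Z: 7/25 differ, p = 0.280, d = 0.351.
The smallest distance is between X and Z.

X and Z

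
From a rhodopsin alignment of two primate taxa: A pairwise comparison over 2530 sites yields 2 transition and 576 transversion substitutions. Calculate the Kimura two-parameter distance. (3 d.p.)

P = 2/2530 ≈ 0.000791 and Q = 576/2530 ≈ 0.227668.
Under the Kimura two-parameter model, d = −½ ln(1 − 2P − Q) − ¼ ln(1 − 2Q).
1 − 2P − Q = 0.77075, giving −½ ln(0.77075) = 0.130196.
1 − 2Q = 0.544664, giving −¼ ln(0.544664) = 0.151897.
d = 0.130196 + 0.151897 = 0.282093.

0.282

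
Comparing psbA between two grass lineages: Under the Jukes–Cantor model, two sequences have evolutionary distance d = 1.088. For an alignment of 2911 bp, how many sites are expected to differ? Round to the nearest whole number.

Invert JC69: p = (3/4)(1 − e^(−4d/3)) = 0.75 × (1 − e^(-1.450667)) = 0.75 × (1 − 0.234414) = 0.574190.
Expected differing sites = pL ≈ 0.574190 × 2911 = 1671.46709 ≈ 1671.

1671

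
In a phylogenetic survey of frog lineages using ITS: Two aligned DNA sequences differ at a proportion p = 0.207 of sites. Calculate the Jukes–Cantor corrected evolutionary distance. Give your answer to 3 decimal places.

0.242

d = −(3/4) ln(1 − 4p/3) = −0.75 ln(1 − 0.276) = −0.75 ln(0.724)
  = −0.75 × (-0.322964) = 0.242223 substitutions/site.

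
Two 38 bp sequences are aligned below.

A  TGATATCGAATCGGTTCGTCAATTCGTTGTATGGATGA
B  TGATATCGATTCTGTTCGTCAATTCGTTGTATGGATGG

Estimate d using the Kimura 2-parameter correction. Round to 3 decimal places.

0.083

Of 38 sites, 1 differences are transitions and 2 are transversions, so P = 1/38 ≈ 0.026316 and Q = 2/38 ≈ 0.052632.
Under the Kimura two-parameter model, d = −½ ln(1 − 2P − Q) − ¼ ln(1 − 2Q).
1 − 2P − Q = 0.894736, giving −½ ln(0.894736) = 0.055613.
1 − 2Q = 0.894736, giving −¼ ln(0.894736) = 0.027807.
d = 0.055613 + 0.027807 = 0.083420.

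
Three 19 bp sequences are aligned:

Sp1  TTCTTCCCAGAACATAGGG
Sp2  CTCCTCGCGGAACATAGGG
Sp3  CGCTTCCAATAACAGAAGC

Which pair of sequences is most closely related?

Sp1–Sp2: 4/19 differ, p = 0.211, d = 0.247.
Sp1–Sp3: 7/19 differ, p = 0.368, d = 0.507.
Sp2–Sp3: 9/19 differ, p = 0.474, d = 0.749.
The smallest distance is between Sp1 and Sp2.

Sp1 and Sp2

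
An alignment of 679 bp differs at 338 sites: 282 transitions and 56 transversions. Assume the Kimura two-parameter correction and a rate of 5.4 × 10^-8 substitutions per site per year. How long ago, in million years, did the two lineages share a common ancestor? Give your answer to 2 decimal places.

11.73

P = 282/679 ≈ 0.415317 and Q = 56/679 ≈ 0.082474.
Under the Kimura two-parameter model, d = −½ ln(1 − 2P − Q) − ¼ ln(1 − 2Q).
1 − 2P − Q = 0.086892, giving −½ ln(0.086892) = 1.221545.
1 − 2Q = 0.835052, giving −¼ ln(0.835052) = 0.045065.
d = 1.221545 + 0.045065 = 1.266610.
Under a molecular clock d = 2μt, so t = d/(2μ) = 1.266610 / (2 × 5.4 × 10^-8) = 11.73 million years.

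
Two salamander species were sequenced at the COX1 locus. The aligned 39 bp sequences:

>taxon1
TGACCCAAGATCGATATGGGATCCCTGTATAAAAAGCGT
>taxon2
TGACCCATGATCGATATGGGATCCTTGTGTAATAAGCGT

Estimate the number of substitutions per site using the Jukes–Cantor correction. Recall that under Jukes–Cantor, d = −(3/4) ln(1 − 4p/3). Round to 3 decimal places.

The sequences differ at 4 of 39 sites (8, 25, 29, 33), so p = 4/39 ≈ 0.102564.
d = −(3/4) ln(1 − 4p/3) = −0.75 ln(1 − 0.136752) = −0.75 ln(0.863248)
  = −0.75 × (-0.147053) = 0.110290 substitutions/site.

0.110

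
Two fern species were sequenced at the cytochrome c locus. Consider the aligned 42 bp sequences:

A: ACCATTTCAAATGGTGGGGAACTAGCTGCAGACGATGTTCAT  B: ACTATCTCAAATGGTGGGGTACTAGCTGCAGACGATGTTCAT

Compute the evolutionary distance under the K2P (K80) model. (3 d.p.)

0.076

Of 42 sites, 2 differences are transitions and 1 are transversions, so P = 2/42 ≈ 0.047619 and Q = 1/42 ≈ 0.02381.
Under the Kimura two-parameter model, d = −½ ln(1 − 2P − Q) − ¼ ln(1 − 2Q).
1 − 2P − Q = 0.880952, giving −½ ln(0.880952) = 0.063376.
1 − 2Q = 0.95238, giving −¼ ln(0.95238) = 0.012198.
d = 0.063376 + 0.012198 = 0.075574.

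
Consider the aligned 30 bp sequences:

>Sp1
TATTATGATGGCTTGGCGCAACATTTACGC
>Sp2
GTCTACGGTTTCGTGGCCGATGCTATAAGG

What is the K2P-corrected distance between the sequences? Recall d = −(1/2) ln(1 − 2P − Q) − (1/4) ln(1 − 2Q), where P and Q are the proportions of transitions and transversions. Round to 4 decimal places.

Of 30 sites, 3 differences are transitions and 13 are transversions, so P = 3/30 = 0.1 and Q = 13/30 ≈ 0.433333.
Under the Kimura two-parameter model, d = −½ ln(1 − 2P − Q) − ¼ ln(1 − 2Q).
1 − 2P − Q = 0.366667, giving −½ ln(0.366667) = 0.501651.
1 − 2Q = 0.133334, giving −¼ ln(0.133334) = 0.503725.
d = 0.501651 + 0.503725 = 1.005376.

1.0054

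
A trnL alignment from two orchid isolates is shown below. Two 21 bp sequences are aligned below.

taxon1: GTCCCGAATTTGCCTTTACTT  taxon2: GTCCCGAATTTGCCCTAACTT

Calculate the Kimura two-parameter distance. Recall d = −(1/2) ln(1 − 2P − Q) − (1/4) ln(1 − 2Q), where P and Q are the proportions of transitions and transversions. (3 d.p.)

Of 21 sites, 1 differences are transitions and 1 are transversions, so P = 1/21 ≈ 0.047619 and Q = 1/21 ≈ 0.047619.
Under the Kimura two-parameter model, d = −½ ln(1 − 2P − Q) − ¼ ln(1 − 2Q).
1 − 2P − Q = 0.857143, giving −½ ln(0.857143) = 0.077075.
1 − 2Q = 0.904762, giving −¼ ln(0.904762) = 0.025021.
d = 0.077075 + 0.025021 = 0.102096.

0.102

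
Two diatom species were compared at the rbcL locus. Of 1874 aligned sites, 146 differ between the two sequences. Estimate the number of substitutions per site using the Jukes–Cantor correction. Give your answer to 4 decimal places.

0.0823

p = 146/1874 ≈ 0.077908.
d = −(3/4) ln(1 − 4p/3) = −0.75 ln(1 − 0.103877) = −0.75 ln(0.896123)
  = −0.75 × (-0.109678) = 0.082259 substitutions/site.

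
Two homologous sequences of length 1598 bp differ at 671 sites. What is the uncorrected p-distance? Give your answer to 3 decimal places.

0.420

p = 671/1598 = 0.419899… ≈ 0.420 (to 3 d.p.).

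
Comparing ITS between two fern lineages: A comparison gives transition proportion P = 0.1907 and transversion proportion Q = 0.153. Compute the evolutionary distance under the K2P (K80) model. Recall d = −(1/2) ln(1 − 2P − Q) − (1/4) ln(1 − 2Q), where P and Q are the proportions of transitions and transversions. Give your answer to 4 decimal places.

Under the Kimura two-parameter model, d = −½ ln(1 − 2P − Q) − ¼ ln(1 − 2Q).
1 − 2P − Q = 0.4656, giving −½ ln(0.4656) = 0.382214.
1 − 2Q = 0.694, giving −¼ ln(0.694) = 0.091321.
d = 0.382214 + 0.091321 = 0.473535.

0.4735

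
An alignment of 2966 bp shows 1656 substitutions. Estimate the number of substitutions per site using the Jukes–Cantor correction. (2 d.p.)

p = 1656/2966 ≈ 0.558328.
d = −(3/4) ln(1 − 4p/3) = −0.75 ln(1 − 0.744437) = −0.75 ln(0.255563)
  = −0.75 × (-1.364286) = 1.023215 substitutions/site.

1.02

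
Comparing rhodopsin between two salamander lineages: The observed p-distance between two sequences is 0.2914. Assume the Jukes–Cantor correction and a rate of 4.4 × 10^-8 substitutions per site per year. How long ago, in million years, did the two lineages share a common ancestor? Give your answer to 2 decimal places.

d = −(3/4) ln(1 − 4p/3) = −0.75 ln(1 − 0.388533) = −0.75 ln(0.611467)
  = −0.75 × (-0.491894) = 0.368921 substitutions/site.
Under a molecular clock d = 2μt, so t = d/(2μ) = 0.368921 / (2 × 4.4 × 10^-8) = 4.19 million years.

4.19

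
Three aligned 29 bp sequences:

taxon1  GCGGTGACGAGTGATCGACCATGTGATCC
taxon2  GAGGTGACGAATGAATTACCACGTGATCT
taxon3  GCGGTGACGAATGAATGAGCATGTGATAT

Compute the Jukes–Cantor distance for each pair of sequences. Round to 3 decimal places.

taxon1–taxon2: 7/29 sites differ → p ≈ 0.241379, d = −0.75 ln(1 − 0.321839) = 0.291278 ≈ 0.291.
taxon1–taxon3: 6/29 sites differ → p ≈ 0.206897, d = −0.75 ln(1 − 0.275863) = 0.242081 ≈ 0.242.
taxon2–taxon3: 5/29 sites differ → p ≈ 0.172414, d = −0.75 ln(1 − 0.229885) = 0.195912 ≈ 0.196.

d(taxon1,taxon2) = 0.291, d(taxon1,taxon3) = 0.242, d(taxon2,taxon3) = 0.196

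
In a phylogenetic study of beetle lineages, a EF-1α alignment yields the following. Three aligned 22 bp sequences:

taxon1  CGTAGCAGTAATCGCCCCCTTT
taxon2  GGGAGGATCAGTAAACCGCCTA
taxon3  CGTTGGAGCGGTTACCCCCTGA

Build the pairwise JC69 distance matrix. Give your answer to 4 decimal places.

taxon1–taxon2: 12/22 sites differ → p ≈ 0.545455, d = −0.75 ln(1 − 0.727273) = 0.974463 ≈ 0.9745.
taxon1–taxon3: 9/22 sites differ → p ≈ 0.409091, d = −0.75 ln(1 − 0.545455) = 0.591344 ≈ 0.5913.
taxon2–taxon3: 10/22 sites differ → p ≈ 0.454545, d = −0.75 ln(1 − 0.60606) = 0.698667 ≈ 0.6987.

d(taxon1,taxon2) = 0.9745, d(taxon1,taxon3) = 0.5913, d(taxon2,taxon3) = 0.6987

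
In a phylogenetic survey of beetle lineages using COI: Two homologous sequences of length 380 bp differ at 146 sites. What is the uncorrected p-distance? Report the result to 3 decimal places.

p = 146/380 = 0.384210… ≈ 0.384 (to 3 d.p.).

0.384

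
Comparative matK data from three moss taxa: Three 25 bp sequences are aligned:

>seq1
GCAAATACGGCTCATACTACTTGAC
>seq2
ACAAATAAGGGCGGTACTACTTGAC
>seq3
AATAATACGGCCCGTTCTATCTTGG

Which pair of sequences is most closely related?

seq1 and seq2

seq1–seq2: 6/25 differ, p = 0.240, d = 0.289.
seq1–seq3: 11/25 differ, p = 0.440, d = 0.663.
seq2–seq3: 11/25 differ, p = 0.440, d = 0.663.
The smallest distance is between seq1 and seq2.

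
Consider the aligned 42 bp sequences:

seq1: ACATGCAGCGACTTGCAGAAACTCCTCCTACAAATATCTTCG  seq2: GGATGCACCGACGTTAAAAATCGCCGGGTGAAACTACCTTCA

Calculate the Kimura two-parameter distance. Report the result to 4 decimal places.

Of 42 sites, 5 differences are transitions and 12 are transversions, so P = 5/42 ≈ 0.119048 and Q = 12/42 ≈ 0.285714.
Under the Kimura two-parameter model, d = −½ ln(1 − 2P − Q) − ¼ ln(1 − 2Q).
1 − 2P − Q = 0.47619, giving −½ ln(0.47619) = 0.370969.
1 − 2Q = 0.428572, giving −¼ ln(0.428572) = 0.211824.
d = 0.370969 + 0.211824 = 0.582793.

0.5828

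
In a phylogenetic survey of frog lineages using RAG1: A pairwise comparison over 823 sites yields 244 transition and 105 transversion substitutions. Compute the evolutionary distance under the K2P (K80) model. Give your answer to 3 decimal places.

0.711

P = 244/823 ≈ 0.296476 and Q = 105/823 ≈ 0.127582.
Under the Kimura two-parameter model, d = −½ ln(1 − 2P − Q) − ¼ ln(1 − 2Q).
1 − 2P − Q = 0.279466, giving −½ ln(0.279466) = 0.637437.
1 − 2Q = 0.744836, giving −¼ ln(0.744836) = 0.073648.
d = 0.637437 + 0.073648 = 0.711085.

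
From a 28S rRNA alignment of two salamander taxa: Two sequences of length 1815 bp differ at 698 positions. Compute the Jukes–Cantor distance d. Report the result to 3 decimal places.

p = 698/1815 ≈ 0.384573.
d = −(3/4) ln(1 − 4p/3) = −0.75 ln(1 − 0.512764) = −0.75 ln(0.487236)
  = −0.75 × (-0.719007) = 0.539255 substitutions/site.

0.539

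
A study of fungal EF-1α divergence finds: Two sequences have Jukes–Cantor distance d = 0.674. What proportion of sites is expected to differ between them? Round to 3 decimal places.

p = (3/4)(1 − e^(−4d/3)) = 0.75 × (1 − e^(-0.898667)) = 0.75 × (1 − 0.407112) = 0.444666.

0.445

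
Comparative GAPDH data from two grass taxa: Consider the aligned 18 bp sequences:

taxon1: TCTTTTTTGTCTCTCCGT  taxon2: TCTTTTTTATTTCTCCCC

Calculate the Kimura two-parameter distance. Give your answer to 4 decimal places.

0.2757

Of 18 sites, 3 differences are transitions and 1 are transversions, so P = 3/18 ≈ 0.166667 and Q = 1/18 ≈ 0.055556.
Under the Kimura two-parameter model, d = −½ ln(1 − 2P − Q) − ¼ ln(1 − 2Q).
1 − 2P − Q = 0.61111, giving −½ ln(0.61111) = 0.246239.
1 − 2Q = 0.888888, giving −¼ ln(0.888888) = 0.029446.
d = 0.246239 + 0.029446 = 0.275685.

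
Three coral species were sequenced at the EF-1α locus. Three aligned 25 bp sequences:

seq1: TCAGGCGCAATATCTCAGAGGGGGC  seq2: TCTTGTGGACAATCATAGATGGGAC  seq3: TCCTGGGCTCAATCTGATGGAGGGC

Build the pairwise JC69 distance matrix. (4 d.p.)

d(seq1,seq2) = 0.5716, d(seq1,seq3) = 0.5716, d(seq2,seq3) = 0.6626

seq1–seq2: 10/25 sites differ → p = 0.4, d = −0.75 ln(1 − 0.533333) = 0.571605 ≈ 0.5716.
seq1–seq3: 10/25 sites differ → p = 0.4, d = −0.75 ln(1 − 0.533333) = 0.571605 ≈ 0.5716.
seq2–seq3: 11/25 sites differ → p = 0.44, d = −0.75 ln(1 − 0.586667) = 0.662626 ≈ 0.6626.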